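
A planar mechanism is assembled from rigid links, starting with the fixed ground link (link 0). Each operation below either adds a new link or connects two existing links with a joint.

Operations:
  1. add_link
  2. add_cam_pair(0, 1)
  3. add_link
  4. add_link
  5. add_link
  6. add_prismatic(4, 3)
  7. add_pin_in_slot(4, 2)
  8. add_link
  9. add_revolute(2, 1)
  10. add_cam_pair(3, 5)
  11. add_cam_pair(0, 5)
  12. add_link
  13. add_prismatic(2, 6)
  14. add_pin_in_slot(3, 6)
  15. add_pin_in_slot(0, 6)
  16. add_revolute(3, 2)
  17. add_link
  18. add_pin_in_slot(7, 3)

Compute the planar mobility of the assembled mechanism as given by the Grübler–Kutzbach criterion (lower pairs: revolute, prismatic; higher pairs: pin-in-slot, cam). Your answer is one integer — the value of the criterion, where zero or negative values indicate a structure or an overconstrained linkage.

(L,J1,J2)=(1,0,0); link0 fixed
link1: (2,0,0)
C 0-1 [J2]: (2,0,1)
link2: (3,0,1)
link3: (4,0,1)
link4: (5,0,1)
P 4-3 [J1]: (5,1,1)
PS 4-2 [J2]: (5,1,2)
link5: (6,1,2)
R 2-1 [J1]: (6,2,2)
C 3-5 [J2]: (6,2,3)
C 0-5 [J2]: (6,2,4)
link6: (7,2,4)
P 2-6 [J1]: (7,3,4)
PS 3-6 [J2]: (7,3,5)
PS 0-6 [J2]: (7,3,6)
R 3-2 [J1]: (7,4,6)
link7: (8,4,6)
PS 7-3 [J2]: (8,4,7)
Grübler: 3·7 − 2·4 − 7 = 6

M = 6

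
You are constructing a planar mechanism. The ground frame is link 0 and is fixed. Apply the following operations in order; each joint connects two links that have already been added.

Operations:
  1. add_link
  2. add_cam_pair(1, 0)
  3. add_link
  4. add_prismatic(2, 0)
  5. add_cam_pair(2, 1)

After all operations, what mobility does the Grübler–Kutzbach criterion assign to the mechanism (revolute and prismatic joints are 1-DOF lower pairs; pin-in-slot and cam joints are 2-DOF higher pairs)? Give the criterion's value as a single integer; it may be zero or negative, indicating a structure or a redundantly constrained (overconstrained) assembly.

M = 2

(L,J1,J2)=(1,0,0); link0 fixed
link1: (2,0,0)
C 1-0 [J2]: (2,0,1)
link2: (3,0,1)
P 2-0 [J1]: (3,1,1)
C 2-1 [J2]: (3,1,2)
Grübler: 3·2 − 2·1 − 2 = 2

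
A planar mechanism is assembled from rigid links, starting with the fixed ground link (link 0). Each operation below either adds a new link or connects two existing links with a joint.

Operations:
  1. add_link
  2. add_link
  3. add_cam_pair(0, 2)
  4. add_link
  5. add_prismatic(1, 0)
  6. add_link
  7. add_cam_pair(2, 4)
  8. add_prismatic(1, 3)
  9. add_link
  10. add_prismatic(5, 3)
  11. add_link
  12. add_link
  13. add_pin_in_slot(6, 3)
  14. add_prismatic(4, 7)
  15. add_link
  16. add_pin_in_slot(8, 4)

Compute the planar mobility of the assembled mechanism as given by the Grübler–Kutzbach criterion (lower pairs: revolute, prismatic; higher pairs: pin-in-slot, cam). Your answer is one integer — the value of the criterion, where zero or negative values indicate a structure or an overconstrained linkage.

[1;0;0] (link 0 is ground)
L+ [2;0;0]
L+ [3;0;0]
C(0,2)∈J2 [3;0;1]
L+ [4;0;1]
P(1,0)∈J1 [4;1;1]
L+ [5;1;1]
C(2,4)∈J2 [5;1;2]
P(1,3)∈J1 [5;2;2]
L+ [6;2;2]
P(5,3)∈J1 [6;3;2]
L+ [7;3;2]
L+ [8;3;2]
PS(6,3)∈J2 [8;3;3]
P(4,7)∈J1 [8;4;3]
L+ [9;4;3]
PS(8,4)∈J2 [9;4;4]
mobility = 24 − 8 − 4 = 12

M = 12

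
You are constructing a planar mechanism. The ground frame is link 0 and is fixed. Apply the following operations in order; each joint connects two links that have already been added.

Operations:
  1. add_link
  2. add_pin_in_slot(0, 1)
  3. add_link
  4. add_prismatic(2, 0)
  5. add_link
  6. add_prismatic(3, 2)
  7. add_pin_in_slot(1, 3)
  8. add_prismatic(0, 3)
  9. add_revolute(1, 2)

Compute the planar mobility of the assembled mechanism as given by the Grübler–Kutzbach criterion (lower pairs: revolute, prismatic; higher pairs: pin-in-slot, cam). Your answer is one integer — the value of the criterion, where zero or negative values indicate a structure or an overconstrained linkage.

ground; <1,0,0>
#1 <2,0,0>
PS:0↔1 J2 <2,0,1>
#2 <3,0,1>
P:2↔0 J1 <3,1,1>
#3 <4,1,1>
P:3↔2 J1 <4,2,1>
PS:1↔3 J2 <4,2,2>
P:0↔3 J1 <4,3,2>
R:1↔2 J1 <4,4,2>
3×3 − 2×4 − 1×2 = -1

M = -1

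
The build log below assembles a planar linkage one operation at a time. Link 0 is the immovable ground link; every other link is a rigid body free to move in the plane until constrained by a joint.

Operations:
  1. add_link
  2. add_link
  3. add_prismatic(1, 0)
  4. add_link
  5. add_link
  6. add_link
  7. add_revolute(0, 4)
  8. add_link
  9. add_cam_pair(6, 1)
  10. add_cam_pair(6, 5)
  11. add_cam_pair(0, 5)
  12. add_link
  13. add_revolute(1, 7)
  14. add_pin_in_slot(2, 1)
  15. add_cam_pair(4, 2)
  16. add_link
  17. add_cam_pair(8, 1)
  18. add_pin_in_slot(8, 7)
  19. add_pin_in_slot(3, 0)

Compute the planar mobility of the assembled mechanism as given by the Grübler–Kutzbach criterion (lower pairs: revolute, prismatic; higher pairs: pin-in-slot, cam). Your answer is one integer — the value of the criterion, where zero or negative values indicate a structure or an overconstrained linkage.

M = 10

[1;0;0] (link 0 is ground)
L+ [2;0;0]
L+ [3;0;0]
P(1,0)∈J1 [3;1;0]
L+ [4;1;0]
L+ [5;1;0]
L+ [6;1;0]
R(0,4)∈J1 [6;2;0]
L+ [7;2;0]
C(6,1)∈J2 [7;2;1]
C(6,5)∈J2 [7;2;2]
C(0,5)∈J2 [7;2;3]
L+ [8;2;3]
R(1,7)∈J1 [8;3;3]
PS(2,1)∈J2 [8;3;4]
C(4,2)∈J2 [8;3;5]
L+ [9;3;5]
C(8,1)∈J2 [9;3;6]
PS(8,7)∈J2 [9;3;7]
PS(3,0)∈J2 [9;3;8]
mobility = 24 − 6 − 8 = 10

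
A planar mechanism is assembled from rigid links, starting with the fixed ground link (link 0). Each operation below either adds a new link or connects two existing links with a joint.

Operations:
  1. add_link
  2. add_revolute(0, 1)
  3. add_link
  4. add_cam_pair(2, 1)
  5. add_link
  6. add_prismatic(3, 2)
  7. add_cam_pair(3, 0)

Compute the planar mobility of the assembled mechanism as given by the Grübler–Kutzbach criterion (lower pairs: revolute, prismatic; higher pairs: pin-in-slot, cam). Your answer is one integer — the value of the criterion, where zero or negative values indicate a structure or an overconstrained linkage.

L=1 J1=0 J2=0
add link → L=2 J1=0 J2=0
R@0,1 dof=1 J1 → L=2 J1=1 J2=0
add link → L=3 J1=1 J2=0
C@2,1 dof=2 J2 → L=3 J1=1 J2=1
add link → L=4 J1=1 J2=1
P@3,2 dof=1 J1 → L=4 J1=2 J2=1
C@3,0 dof=2 J2 → L=4 J1=2 J2=2
M=3(L−1)−2J1−J2=3·3−2·2−2=3

M = 3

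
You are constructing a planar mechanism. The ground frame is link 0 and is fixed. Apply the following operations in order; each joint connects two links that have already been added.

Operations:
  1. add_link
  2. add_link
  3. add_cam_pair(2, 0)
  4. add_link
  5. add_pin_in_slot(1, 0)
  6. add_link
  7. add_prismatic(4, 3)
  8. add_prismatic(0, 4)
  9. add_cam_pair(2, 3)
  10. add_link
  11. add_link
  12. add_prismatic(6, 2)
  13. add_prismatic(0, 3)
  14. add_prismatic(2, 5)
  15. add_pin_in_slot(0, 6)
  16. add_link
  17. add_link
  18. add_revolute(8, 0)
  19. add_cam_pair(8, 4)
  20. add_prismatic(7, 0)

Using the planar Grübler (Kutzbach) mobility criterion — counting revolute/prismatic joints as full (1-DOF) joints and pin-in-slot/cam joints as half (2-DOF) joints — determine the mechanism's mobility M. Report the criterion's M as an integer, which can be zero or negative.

M = 5

ground; <1,0,0>
#1 <2,0,0>
#2 <3,0,0>
C:2↔0 J2 <3,0,1>
#3 <4,0,1>
PS:1↔0 J2 <4,0,2>
#4 <5,0,2>
P:4↔3 J1 <5,1,2>
P:0↔4 J1 <5,2,2>
C:2↔3 J2 <5,2,3>
#5 <6,2,3>
#6 <7,2,3>
P:6↔2 J1 <7,3,3>
P:0↔3 J1 <7,4,3>
P:2↔5 J1 <7,5,3>
PS:0↔6 J2 <7,5,4>
#7 <8,5,4>
#8 <9,5,4>
R:8↔0 J1 <9,6,4>
C:8↔4 J2 <9,6,5>
P:7↔0 J1 <9,7,5>
3×8 − 2×7 − 1×5 = 5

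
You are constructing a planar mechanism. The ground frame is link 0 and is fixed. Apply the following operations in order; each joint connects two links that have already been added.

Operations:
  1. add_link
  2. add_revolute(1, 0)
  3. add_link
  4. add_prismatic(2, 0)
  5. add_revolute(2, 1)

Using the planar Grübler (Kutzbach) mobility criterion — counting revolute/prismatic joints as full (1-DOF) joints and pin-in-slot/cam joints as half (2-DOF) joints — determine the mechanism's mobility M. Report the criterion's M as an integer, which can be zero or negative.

M = 0

[1;0;0] (link 0 is ground)
L+ [2;0;0]
R(1,0)∈J1 [2;1;0]
L+ [3;1;0]
P(2,0)∈J1 [3;2;0]
R(2,1)∈J1 [3;3;0]
mobility = 6 − 6 − 0 = 0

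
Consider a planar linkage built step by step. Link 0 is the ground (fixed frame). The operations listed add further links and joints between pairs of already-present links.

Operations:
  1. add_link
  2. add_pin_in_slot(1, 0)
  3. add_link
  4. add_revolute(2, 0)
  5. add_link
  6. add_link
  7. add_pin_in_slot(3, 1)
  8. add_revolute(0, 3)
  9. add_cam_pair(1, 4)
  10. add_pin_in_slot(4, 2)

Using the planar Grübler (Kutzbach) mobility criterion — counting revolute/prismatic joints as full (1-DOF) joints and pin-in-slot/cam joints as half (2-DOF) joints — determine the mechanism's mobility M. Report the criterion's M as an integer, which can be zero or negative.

M = 4

ground; <1,0,0>
#1 <2,0,0>
PS:1↔0 J2 <2,0,1>
#2 <3,0,1>
R:2↔0 J1 <3,1,1>
#3 <4,1,1>
#4 <5,1,1>
PS:3↔1 J2 <5,1,2>
R:0↔3 J1 <5,2,2>
C:1↔4 J2 <5,2,3>
PS:4↔2 J2 <5,2,4>
3×4 − 2×2 − 1×4 = 4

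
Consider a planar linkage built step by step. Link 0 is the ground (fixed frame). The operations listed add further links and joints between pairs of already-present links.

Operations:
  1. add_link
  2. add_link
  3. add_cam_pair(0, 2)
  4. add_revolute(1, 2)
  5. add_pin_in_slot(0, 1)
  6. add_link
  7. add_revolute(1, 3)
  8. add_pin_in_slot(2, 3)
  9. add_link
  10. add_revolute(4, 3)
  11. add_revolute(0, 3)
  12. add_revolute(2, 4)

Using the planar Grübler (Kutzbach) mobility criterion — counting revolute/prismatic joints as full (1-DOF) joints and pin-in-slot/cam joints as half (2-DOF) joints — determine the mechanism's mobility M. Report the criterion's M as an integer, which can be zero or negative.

link 0 = ground. State L|J1|J2 = 1|0|0
+link1  2|0|0
+link2  3|0|0
C(0,2) f=2→J2  3|0|1
R(1,2) f=1→J1  3|1|1
PS(0,1) f=2→J2  3|1|2
+link3  4|1|2
R(1,3) f=1→J1  4|2|2
PS(2,3) f=2→J2  4|2|3
+link4  5|2|3
R(4,3) f=1→J1  5|3|3
R(0,3) f=1→J1  5|4|3
R(2,4) f=1→J1  5|5|3
M = 3(5−1)−2·5−3 = 12−10−3 = -1

M = -1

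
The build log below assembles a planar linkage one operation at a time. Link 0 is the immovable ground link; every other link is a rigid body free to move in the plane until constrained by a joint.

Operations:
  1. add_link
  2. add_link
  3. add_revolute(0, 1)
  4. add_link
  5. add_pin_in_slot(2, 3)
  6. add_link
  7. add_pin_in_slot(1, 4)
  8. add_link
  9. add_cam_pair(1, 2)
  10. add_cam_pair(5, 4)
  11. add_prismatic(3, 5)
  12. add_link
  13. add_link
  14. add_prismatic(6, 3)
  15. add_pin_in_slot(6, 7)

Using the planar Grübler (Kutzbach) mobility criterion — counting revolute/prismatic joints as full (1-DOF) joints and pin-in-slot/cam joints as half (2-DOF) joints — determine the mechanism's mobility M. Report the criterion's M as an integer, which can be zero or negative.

link 0 = ground. State L|J1|J2 = 1|0|0
+link1  2|0|0
+link2  3|0|0
R(0,1) f=1→J1  3|1|0
+link3  4|1|0
PS(2,3) f=2→J2  4|1|1
+link4  5|1|1
PS(1,4) f=2→J2  5|1|2
+link5  6|1|2
C(1,2) f=2→J2  6|1|3
C(5,4) f=2→J2  6|1|4
P(3,5) f=1→J1  6|2|4
+link6  7|2|4
+link7  8|2|4
P(6,3) f=1→J1  8|3|4
PS(6,7) f=2→J2  8|3|5
M = 3(8−1)−2·3−5 = 21−6−5 = 10

M = 10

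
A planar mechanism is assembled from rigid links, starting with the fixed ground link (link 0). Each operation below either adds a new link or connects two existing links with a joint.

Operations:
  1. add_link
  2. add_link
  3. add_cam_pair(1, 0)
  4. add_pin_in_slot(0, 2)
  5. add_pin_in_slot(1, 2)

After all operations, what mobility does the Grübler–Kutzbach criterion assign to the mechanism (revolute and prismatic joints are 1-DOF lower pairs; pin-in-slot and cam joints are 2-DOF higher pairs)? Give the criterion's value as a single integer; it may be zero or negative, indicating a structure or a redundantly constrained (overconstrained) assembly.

ground; <1,0,0>
#1 <2,0,0>
#2 <3,0,0>
C:1↔0 J2 <3,0,1>
PS:0↔2 J2 <3,0,2>
PS:1↔2 J2 <3,0,3>
3×2 − 2×0 − 1×3 = 3

M = 3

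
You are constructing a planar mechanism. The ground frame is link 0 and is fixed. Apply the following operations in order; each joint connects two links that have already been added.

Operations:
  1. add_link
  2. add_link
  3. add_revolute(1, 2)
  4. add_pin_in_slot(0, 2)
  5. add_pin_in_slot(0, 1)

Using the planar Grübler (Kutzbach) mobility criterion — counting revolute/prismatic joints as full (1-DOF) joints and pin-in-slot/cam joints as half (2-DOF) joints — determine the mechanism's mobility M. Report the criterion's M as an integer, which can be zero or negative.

L=1 J1=0 J2=0
add link → L=2 J1=0 J2=0
add link → L=3 J1=0 J2=0
R@1,2 dof=1 J1 → L=3 J1=1 J2=0
PS@0,2 dof=2 J2 → L=3 J1=1 J2=1
PS@0,1 dof=2 J2 → L=3 J1=1 J2=2
M=3(L−1)−2J1−J2=3·2−2·1−2=2

M = 2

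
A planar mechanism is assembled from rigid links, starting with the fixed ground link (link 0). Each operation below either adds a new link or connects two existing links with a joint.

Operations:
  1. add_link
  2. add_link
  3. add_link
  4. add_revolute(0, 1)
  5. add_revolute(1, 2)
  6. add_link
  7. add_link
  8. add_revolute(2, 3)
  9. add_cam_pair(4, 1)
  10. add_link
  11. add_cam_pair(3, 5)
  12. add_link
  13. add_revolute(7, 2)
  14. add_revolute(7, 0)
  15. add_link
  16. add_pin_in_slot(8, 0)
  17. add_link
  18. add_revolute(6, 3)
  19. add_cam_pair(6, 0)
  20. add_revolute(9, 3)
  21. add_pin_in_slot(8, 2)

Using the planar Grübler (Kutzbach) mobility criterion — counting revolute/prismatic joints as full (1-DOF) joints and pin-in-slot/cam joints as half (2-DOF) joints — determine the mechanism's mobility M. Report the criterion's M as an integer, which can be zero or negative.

(L,J1,J2)=(1,0,0); link0 fixed
link1: (2,0,0)
link2: (3,0,0)
link3: (4,0,0)
R 0-1 [J1]: (4,1,0)
R 1-2 [J1]: (4,2,0)
link4: (5,2,0)
link5: (6,2,0)
R 2-3 [J1]: (6,3,0)
C 4-1 [J2]: (6,3,1)
link6: (7,3,1)
C 3-5 [J2]: (7,3,2)
link7: (8,3,2)
R 7-2 [J1]: (8,4,2)
R 7-0 [J1]: (8,5,2)
link8: (9,5,2)
PS 8-0 [J2]: (9,5,3)
link9: (10,5,3)
R 6-3 [J1]: (10,6,3)
C 6-0 [J2]: (10,6,4)
R 9-3 [J1]: (10,7,4)
PS 8-2 [J2]: (10,7,5)
Grübler: 3·9 − 2·7 − 5 = 8

M = 8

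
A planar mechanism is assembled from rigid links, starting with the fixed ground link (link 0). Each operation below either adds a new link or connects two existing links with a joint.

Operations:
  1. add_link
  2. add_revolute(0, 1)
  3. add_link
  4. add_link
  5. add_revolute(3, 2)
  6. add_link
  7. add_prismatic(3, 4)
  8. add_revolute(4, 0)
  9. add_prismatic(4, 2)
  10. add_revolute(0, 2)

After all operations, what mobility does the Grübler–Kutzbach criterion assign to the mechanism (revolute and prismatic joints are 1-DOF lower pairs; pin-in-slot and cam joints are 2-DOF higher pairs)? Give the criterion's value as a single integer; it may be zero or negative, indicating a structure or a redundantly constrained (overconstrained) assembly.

M = 0

L=1 J1=0 J2=0
add link → L=2 J1=0 J2=0
R@0,1 dof=1 J1 → L=2 J1=1 J2=0
add link → L=3 J1=1 J2=0
add link → L=4 J1=1 J2=0
R@3,2 dof=1 J1 → L=4 J1=2 J2=0
add link → L=5 J1=2 J2=0
P@3,4 dof=1 J1 → L=5 J1=3 J2=0
R@4,0 dof=1 J1 → L=5 J1=4 J2=0
P@4,2 dof=1 J1 → L=5 J1=5 J2=0
R@0,2 dof=1 J1 → L=5 J1=6 J2=0
M=3(L−1)−2J1−J2=3·4−2·6−0=0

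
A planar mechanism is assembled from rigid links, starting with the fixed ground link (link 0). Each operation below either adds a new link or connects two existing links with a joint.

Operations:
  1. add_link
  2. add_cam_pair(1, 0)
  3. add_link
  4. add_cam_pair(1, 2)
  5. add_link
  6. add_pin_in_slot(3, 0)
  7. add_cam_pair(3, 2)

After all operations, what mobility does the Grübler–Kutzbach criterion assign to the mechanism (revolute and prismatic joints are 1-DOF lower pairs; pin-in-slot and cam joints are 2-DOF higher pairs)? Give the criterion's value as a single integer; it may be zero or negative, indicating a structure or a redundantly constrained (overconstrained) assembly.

M = 5

L=1 J1=0 J2=0
add link → L=2 J1=0 J2=0
C@1,0 dof=2 J2 → L=2 J1=0 J2=1
add link → L=3 J1=0 J2=1
C@1,2 dof=2 J2 → L=3 J1=0 J2=2
add link → L=4 J1=0 J2=2
PS@3,0 dof=2 J2 → L=4 J1=0 J2=3
C@3,2 dof=2 J2 → L=4 J1=0 J2=4
M=3(L−1)−2J1−J2=3·3−2·0−4=5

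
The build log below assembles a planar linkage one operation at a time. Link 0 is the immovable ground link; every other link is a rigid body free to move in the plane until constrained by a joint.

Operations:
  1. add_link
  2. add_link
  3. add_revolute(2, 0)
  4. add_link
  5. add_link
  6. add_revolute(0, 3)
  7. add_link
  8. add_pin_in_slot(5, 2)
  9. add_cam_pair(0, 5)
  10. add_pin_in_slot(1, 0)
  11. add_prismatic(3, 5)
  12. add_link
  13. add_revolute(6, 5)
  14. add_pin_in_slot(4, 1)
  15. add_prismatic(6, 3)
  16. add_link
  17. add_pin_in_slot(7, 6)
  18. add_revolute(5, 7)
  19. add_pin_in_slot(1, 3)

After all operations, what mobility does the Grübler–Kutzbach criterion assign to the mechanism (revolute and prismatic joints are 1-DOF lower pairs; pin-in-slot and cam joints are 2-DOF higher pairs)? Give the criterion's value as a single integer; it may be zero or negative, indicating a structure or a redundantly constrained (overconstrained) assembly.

M = 3

[1;0;0] (link 0 is ground)
L+ [2;0;0]
L+ [3;0;0]
R(2,0)∈J1 [3;1;0]
L+ [4;1;0]
L+ [5;1;0]
R(0,3)∈J1 [5;2;0]
L+ [6;2;0]
PS(5,2)∈J2 [6;2;1]
C(0,5)∈J2 [6;2;2]
PS(1,0)∈J2 [6;2;3]
P(3,5)∈J1 [6;3;3]
L+ [7;3;3]
R(6,5)∈J1 [7;4;3]
PS(4,1)∈J2 [7;4;4]
P(6,3)∈J1 [7;5;4]
L+ [8;5;4]
PS(7,6)∈J2 [8;5;5]
R(5,7)∈J1 [8;6;5]
PS(1,3)∈J2 [8;6;6]
mobility = 21 − 12 − 6 = 3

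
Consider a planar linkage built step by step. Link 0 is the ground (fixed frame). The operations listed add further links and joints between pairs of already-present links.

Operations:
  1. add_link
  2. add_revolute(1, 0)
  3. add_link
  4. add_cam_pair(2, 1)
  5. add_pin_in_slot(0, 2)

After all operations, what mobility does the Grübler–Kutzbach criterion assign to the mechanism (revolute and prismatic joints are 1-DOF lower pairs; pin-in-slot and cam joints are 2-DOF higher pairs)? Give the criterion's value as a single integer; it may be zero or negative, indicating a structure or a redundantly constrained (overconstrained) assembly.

link 0 = ground. State L|J1|J2 = 1|0|0
+link1  2|0|0
R(1,0) f=1→J1  2|1|0
+link2  3|1|0
C(2,1) f=2→J2  3|1|1
PS(0,2) f=2→J2  3|1|2
M = 3(3−1)−2·1−2 = 6−2−2 = 2

M = 2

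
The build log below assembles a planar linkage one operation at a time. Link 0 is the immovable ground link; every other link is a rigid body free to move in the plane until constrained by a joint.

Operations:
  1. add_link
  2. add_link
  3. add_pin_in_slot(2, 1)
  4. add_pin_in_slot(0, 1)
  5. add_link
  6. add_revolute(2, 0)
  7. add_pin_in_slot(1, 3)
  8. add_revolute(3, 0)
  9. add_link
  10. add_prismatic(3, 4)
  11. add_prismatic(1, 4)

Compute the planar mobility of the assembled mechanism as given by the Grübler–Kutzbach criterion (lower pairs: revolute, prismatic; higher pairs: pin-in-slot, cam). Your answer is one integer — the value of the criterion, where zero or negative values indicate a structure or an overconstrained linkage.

M = 1

L=1 J1=0 J2=0
add link → L=2 J1=0 J2=0
add link → L=3 J1=0 J2=0
PS@2,1 dof=2 J2 → L=3 J1=0 J2=1
PS@0,1 dof=2 J2 → L=3 J1=0 J2=2
add link → L=4 J1=0 J2=2
R@2,0 dof=1 J1 → L=4 J1=1 J2=2
PS@1,3 dof=2 J2 → L=4 J1=1 J2=3
R@3,0 dof=1 J1 → L=4 J1=2 J2=3
add link → L=5 J1=2 J2=3
P@3,4 dof=1 J1 → L=5 J1=3 J2=3
P@1,4 dof=1 J1 → L=5 J1=4 J2=3
M=3(L−1)−2J1−J2=3·4−2·4−3=1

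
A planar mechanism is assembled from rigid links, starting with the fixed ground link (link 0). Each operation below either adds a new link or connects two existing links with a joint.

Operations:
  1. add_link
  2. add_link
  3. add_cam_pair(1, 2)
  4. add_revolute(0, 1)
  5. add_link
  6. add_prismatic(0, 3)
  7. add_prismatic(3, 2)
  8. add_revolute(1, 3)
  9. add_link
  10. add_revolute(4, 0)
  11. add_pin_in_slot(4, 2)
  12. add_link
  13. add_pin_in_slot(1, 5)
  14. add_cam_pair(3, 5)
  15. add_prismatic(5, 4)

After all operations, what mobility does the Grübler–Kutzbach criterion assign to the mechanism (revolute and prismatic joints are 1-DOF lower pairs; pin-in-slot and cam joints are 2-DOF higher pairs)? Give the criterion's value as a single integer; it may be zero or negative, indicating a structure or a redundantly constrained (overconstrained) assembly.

ground; <1,0,0>
#1 <2,0,0>
#2 <3,0,0>
C:1↔2 J2 <3,0,1>
R:0↔1 J1 <3,1,1>
#3 <4,1,1>
P:0↔3 J1 <4,2,1>
P:3↔2 J1 <4,3,1>
R:1↔3 J1 <4,4,1>
#4 <5,4,1>
R:4↔0 J1 <5,5,1>
PS:4↔2 J2 <5,5,2>
#5 <6,5,2>
PS:1↔5 J2 <6,5,3>
C:3↔5 J2 <6,5,4>
P:5↔4 J1 <6,6,4>
3×5 − 2×6 − 1×4 = -1

M = -1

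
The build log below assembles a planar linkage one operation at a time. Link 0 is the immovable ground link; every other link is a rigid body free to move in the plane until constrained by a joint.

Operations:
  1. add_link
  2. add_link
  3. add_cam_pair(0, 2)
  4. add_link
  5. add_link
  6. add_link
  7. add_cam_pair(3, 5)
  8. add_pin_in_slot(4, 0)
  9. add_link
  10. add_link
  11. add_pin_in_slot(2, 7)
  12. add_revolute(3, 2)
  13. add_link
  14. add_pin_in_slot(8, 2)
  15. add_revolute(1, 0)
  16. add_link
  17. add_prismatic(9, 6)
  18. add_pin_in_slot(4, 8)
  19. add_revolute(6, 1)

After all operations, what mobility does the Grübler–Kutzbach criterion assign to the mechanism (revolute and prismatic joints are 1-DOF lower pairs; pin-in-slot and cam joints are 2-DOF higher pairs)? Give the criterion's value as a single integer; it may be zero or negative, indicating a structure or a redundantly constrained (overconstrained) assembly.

M = 13

ground; <1,0,0>
#1 <2,0,0>
#2 <3,0,0>
C:0↔2 J2 <3,0,1>
#3 <4,0,1>
#4 <5,0,1>
#5 <6,0,1>
C:3↔5 J2 <6,0,2>
PS:4↔0 J2 <6,0,3>
#6 <7,0,3>
#7 <8,0,3>
PS:2↔7 J2 <8,0,4>
R:3↔2 J1 <8,1,4>
#8 <9,1,4>
PS:8↔2 J2 <9,1,5>
R:1↔0 J1 <9,2,5>
#9 <10,2,5>
P:9↔6 J1 <10,3,5>
PS:4↔8 J2 <10,3,6>
R:6↔1 J1 <10,4,6>
3×9 − 2×4 − 1×6 = 13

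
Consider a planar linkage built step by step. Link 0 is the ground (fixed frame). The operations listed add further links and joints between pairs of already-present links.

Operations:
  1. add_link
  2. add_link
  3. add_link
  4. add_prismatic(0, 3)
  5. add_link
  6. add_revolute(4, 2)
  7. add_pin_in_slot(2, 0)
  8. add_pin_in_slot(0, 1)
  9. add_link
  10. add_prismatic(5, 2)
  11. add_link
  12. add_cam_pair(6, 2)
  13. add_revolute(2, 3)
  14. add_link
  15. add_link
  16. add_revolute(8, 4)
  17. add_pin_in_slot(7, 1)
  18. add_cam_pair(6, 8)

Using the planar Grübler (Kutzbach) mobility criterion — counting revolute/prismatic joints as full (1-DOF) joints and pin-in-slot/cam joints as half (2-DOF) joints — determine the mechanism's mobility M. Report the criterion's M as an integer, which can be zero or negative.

M = 9

ground; <1,0,0>
#1 <2,0,0>
#2 <3,0,0>
#3 <4,0,0>
P:0↔3 J1 <4,1,0>
#4 <5,1,0>
R:4↔2 J1 <5,2,0>
PS:2↔0 J2 <5,2,1>
PS:0↔1 J2 <5,2,2>
#5 <6,2,2>
P:5↔2 J1 <6,3,2>
#6 <7,3,2>
C:6↔2 J2 <7,3,3>
R:2↔3 J1 <7,4,3>
#7 <8,4,3>
#8 <9,4,3>
R:8↔4 J1 <9,5,3>
PS:7↔1 J2 <9,5,4>
C:6↔8 J2 <9,5,5>
3×8 − 2×5 − 1×5 = 9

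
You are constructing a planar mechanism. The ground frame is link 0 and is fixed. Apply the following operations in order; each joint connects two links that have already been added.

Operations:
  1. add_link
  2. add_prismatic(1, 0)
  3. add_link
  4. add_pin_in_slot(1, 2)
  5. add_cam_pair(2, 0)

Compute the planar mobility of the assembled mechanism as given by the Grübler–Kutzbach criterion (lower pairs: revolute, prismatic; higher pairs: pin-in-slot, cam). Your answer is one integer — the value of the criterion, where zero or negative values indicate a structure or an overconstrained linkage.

ground; <1,0,0>
#1 <2,0,0>
P:1↔0 J1 <2,1,0>
#2 <3,1,0>
PS:1↔2 J2 <3,1,1>
C:2↔0 J2 <3,1,2>
3×2 − 2×1 − 1×2 = 2

M = 2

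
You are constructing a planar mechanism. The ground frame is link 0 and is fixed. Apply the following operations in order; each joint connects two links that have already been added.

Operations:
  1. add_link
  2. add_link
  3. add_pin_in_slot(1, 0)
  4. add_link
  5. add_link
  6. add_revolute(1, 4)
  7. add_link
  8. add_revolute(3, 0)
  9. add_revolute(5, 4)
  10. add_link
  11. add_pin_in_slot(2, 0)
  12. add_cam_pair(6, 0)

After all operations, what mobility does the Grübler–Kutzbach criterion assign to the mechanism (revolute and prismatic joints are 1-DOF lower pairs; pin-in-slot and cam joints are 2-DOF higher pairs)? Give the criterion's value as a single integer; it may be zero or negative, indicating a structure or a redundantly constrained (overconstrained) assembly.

M = 9

(L,J1,J2)=(1,0,0); link0 fixed
link1: (2,0,0)
link2: (3,0,0)
PS 1-0 [J2]: (3,0,1)
link3: (4,0,1)
link4: (5,0,1)
R 1-4 [J1]: (5,1,1)
link5: (6,1,1)
R 3-0 [J1]: (6,2,1)
R 5-4 [J1]: (6,3,1)
link6: (7,3,1)
PS 2-0 [J2]: (7,3,2)
C 6-0 [J2]: (7,3,3)
Grübler: 3·6 − 2·3 − 3 = 9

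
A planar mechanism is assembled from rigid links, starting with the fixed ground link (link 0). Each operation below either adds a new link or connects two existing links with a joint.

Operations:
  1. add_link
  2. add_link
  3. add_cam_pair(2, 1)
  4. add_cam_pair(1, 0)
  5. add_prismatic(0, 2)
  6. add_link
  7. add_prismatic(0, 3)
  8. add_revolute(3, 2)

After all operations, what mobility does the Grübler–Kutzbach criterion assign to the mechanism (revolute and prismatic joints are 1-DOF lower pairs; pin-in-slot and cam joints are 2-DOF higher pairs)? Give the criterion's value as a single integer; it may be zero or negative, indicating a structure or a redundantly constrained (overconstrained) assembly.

M = 1

(L,J1,J2)=(1,0,0); link0 fixed
link1: (2,0,0)
link2: (3,0,0)
C 2-1 [J2]: (3,0,1)
C 1-0 [J2]: (3,0,2)
P 0-2 [J1]: (3,1,2)
link3: (4,1,2)
P 0-3 [J1]: (4,2,2)
R 3-2 [J1]: (4,3,2)
Grübler: 3·3 − 2·3 − 2 = 1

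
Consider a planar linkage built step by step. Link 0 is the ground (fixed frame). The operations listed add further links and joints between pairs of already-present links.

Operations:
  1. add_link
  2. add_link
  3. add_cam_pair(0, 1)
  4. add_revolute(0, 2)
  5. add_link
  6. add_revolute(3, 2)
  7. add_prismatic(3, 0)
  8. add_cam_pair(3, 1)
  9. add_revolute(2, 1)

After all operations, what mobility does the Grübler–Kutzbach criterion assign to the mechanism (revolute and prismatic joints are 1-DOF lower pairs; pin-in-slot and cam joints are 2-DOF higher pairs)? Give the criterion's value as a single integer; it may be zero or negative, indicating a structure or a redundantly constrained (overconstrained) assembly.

M = -1

(L,J1,J2)=(1,0,0); link0 fixed
link1: (2,0,0)
link2: (3,0,0)
C 0-1 [J2]: (3,0,1)
R 0-2 [J1]: (3,1,1)
link3: (4,1,1)
R 3-2 [J1]: (4,2,1)
P 3-0 [J1]: (4,3,1)
C 3-1 [J2]: (4,3,2)
R 2-1 [J1]: (4,4,2)
Grübler: 3·3 − 2·4 − 2 = -1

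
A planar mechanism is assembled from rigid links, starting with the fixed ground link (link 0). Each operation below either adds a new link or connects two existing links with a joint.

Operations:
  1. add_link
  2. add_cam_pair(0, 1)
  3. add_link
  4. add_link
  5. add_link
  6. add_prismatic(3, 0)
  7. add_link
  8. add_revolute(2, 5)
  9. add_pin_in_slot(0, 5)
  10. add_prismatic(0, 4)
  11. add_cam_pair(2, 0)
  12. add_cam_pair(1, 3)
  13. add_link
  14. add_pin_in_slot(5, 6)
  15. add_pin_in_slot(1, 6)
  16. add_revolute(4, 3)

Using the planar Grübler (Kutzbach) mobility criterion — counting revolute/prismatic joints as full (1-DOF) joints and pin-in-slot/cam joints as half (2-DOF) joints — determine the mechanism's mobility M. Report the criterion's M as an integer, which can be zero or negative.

link 0 = ground. State L|J1|J2 = 1|0|0
+link1  2|0|0
C(0,1) f=2→J2  2|0|1
+link2  3|0|1
+link3  4|0|1
+link4  5|0|1
P(3,0) f=1→J1  5|1|1
+link5  6|1|1
R(2,5) f=1→J1  6|2|1
PS(0,5) f=2→J2  6|2|2
P(0,4) f=1→J1  6|3|2
C(2,0) f=2→J2  6|3|3
C(1,3) f=2→J2  6|3|4
+link6  7|3|4
PS(5,6) f=2→J2  7|3|5
PS(1,6) f=2→J2  7|3|6
R(4,3) f=1→J1  7|4|6
M = 3(7−1)−2·4−6 = 18−8−6 = 4

M = 4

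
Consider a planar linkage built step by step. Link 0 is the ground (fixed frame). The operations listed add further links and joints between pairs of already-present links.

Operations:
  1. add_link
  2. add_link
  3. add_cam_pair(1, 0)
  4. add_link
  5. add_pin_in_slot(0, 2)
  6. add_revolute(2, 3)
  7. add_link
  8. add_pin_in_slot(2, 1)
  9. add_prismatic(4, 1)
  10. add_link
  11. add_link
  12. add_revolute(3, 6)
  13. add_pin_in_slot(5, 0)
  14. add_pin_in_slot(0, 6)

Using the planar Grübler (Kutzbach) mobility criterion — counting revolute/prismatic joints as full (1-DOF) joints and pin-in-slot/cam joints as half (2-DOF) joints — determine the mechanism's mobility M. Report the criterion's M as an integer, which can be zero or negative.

[1;0;0] (link 0 is ground)
L+ [2;0;0]
L+ [3;0;0]
C(1,0)∈J2 [3;0;1]
L+ [4;0;1]
PS(0,2)∈J2 [4;0;2]
R(2,3)∈J1 [4;1;2]
L+ [5;1;2]
PS(2,1)∈J2 [5;1;3]
P(4,1)∈J1 [5;2;3]
L+ [6;2;3]
L+ [7;2;3]
R(3,6)∈J1 [7;3;3]
PS(5,0)∈J2 [7;3;4]
PS(0,6)∈J2 [7;3;5]
mobility = 18 − 6 − 5 = 7

M = 7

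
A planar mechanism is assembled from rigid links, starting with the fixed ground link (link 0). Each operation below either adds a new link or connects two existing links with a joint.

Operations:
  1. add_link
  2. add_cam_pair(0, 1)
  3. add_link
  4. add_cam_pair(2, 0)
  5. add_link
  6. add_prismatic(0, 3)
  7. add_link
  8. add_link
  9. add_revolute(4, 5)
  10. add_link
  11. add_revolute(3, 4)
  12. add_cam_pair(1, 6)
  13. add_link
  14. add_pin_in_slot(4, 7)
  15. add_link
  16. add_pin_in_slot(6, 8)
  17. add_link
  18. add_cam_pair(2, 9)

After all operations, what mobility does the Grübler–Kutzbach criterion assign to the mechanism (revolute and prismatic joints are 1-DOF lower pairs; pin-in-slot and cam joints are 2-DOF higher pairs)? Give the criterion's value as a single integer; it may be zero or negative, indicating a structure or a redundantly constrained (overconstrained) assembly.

(L,J1,J2)=(1,0,0); link0 fixed
link1: (2,0,0)
C 0-1 [J2]: (2,0,1)
link2: (3,0,1)
C 2-0 [J2]: (3,0,2)
link3: (4,0,2)
P 0-3 [J1]: (4,1,2)
link4: (5,1,2)
link5: (6,1,2)
R 4-5 [J1]: (6,2,2)
link6: (7,2,2)
R 3-4 [J1]: (7,3,2)
C 1-6 [J2]: (7,3,3)
link7: (8,3,3)
PS 4-7 [J2]: (8,3,4)
link8: (9,3,4)
PS 6-8 [J2]: (9,3,5)
link9: (10,3,5)
C 2-9 [J2]: (10,3,6)
Grübler: 3·9 − 2·3 − 6 = 15

M = 15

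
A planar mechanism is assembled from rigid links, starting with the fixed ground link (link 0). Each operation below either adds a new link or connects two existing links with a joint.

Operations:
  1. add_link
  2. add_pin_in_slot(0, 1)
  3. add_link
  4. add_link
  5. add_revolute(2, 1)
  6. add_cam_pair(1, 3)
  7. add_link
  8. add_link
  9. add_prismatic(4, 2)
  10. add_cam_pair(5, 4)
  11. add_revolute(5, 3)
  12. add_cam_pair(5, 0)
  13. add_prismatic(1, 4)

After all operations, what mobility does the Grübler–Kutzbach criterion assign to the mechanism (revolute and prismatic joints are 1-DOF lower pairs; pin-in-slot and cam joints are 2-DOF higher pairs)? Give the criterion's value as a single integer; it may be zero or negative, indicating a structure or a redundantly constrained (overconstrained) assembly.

link 0 = ground. State L|J1|J2 = 1|0|0
+link1  2|0|0
PS(0,1) f=2→J2  2|0|1
+link2  3|0|1
+link3  4|0|1
R(2,1) f=1→J1  4|1|1
C(1,3) f=2→J2  4|1|2
+link4  5|1|2
+link5  6|1|2
P(4,2) f=1→J1  6|2|2
C(5,4) f=2→J2  6|2|3
R(5,3) f=1→J1  6|3|3
C(5,0) f=2→J2  6|3|4
P(1,4) f=1→J1  6|4|4
M = 3(6−1)−2·4−4 = 15−8−4 = 3

M = 3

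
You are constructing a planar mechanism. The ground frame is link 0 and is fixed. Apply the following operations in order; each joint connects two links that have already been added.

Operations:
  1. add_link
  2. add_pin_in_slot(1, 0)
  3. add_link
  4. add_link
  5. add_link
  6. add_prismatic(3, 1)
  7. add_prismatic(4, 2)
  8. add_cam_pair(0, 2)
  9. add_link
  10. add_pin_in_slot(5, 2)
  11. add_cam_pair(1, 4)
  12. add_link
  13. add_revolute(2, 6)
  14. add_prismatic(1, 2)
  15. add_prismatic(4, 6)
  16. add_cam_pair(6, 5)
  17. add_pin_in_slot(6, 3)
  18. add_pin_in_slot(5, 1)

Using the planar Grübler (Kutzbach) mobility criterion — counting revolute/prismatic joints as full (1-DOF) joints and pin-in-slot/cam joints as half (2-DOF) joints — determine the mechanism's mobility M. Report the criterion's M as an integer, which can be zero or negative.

(L,J1,J2)=(1,0,0); link0 fixed
link1: (2,0,0)
PS 1-0 [J2]: (2,0,1)
link2: (3,0,1)
link3: (4,0,1)
link4: (5,0,1)
P 3-1 [J1]: (5,1,1)
P 4-2 [J1]: (5,2,1)
C 0-2 [J2]: (5,2,2)
link5: (6,2,2)
PS 5-2 [J2]: (6,2,3)
C 1-4 [J2]: (6,2,4)
link6: (7,2,4)
R 2-6 [J1]: (7,3,4)
P 1-2 [J1]: (7,4,4)
P 4-6 [J1]: (7,5,4)
C 6-5 [J2]: (7,5,5)
PS 6-3 [J2]: (7,5,6)
PS 5-1 [J2]: (7,5,7)
Grübler: 3·6 − 2·5 − 7 = 1

M = 1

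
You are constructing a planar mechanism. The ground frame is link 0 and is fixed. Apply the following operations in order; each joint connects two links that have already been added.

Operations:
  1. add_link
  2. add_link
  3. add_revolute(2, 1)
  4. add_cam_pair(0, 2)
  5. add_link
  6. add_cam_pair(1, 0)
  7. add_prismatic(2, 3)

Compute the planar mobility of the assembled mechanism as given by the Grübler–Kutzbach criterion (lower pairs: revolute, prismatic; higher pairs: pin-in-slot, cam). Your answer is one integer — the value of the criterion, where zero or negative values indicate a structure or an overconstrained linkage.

ground; <1,0,0>
#1 <2,0,0>
#2 <3,0,0>
R:2↔1 J1 <3,1,0>
C:0↔2 J2 <3,1,1>
#3 <4,1,1>
C:1↔0 J2 <4,1,2>
P:2↔3 J1 <4,2,2>
3×3 − 2×2 − 1×2 = 3

M = 3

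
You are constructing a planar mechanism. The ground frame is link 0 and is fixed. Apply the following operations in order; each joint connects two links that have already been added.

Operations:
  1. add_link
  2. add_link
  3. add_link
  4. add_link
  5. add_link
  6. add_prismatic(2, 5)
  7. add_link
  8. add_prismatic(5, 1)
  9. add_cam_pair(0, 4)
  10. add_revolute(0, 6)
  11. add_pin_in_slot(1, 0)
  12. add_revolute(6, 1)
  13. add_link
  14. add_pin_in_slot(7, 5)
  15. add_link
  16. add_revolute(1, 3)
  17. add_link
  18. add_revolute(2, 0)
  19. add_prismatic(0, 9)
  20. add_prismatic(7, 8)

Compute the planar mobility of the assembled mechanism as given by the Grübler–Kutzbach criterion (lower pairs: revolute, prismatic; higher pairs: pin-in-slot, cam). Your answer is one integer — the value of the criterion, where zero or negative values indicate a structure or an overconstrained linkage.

M = 8

link 0 = ground. State L|J1|J2 = 1|0|0
+link1  2|0|0
+link2  3|0|0
+link3  4|0|0
+link4  5|0|0
+link5  6|0|0
P(2,5) f=1→J1  6|1|0
+link6  7|1|0
P(5,1) f=1→J1  7|2|0
C(0,4) f=2→J2  7|2|1
R(0,6) f=1→J1  7|3|1
PS(1,0) f=2→J2  7|3|2
R(6,1) f=1→J1  7|4|2
+link7  8|4|2
PS(7,5) f=2→J2  8|4|3
+link8  9|4|3
R(1,3) f=1→J1  9|5|3
+link9  10|5|3
R(2,0) f=1→J1  10|6|3
P(0,9) f=1→J1  10|7|3
P(7,8) f=1→J1  10|8|3
M = 3(10−1)−2·8−3 = 27−16−3 = 8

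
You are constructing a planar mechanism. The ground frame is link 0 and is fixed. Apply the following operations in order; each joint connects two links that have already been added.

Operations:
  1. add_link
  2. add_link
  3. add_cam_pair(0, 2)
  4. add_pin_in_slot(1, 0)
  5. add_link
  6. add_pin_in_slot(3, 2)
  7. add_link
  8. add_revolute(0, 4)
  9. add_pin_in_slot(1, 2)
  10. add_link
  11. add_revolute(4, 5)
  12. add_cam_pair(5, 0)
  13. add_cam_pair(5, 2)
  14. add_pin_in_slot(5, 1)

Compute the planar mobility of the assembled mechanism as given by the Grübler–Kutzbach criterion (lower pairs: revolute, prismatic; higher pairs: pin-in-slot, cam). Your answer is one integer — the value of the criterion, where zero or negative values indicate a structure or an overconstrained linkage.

ground; <1,0,0>
#1 <2,0,0>
#2 <3,0,0>
C:0↔2 J2 <3,0,1>
PS:1↔0 J2 <3,0,2>
#3 <4,0,2>
PS:3↔2 J2 <4,0,3>
#4 <5,0,3>
R:0↔4 J1 <5,1,3>
PS:1↔2 J2 <5,1,4>
#5 <6,1,4>
R:4↔5 J1 <6,2,4>
C:5↔0 J2 <6,2,5>
C:5↔2 J2 <6,2,6>
PS:5↔1 J2 <6,2,7>
3×5 − 2×2 − 1×7 = 4

M = 4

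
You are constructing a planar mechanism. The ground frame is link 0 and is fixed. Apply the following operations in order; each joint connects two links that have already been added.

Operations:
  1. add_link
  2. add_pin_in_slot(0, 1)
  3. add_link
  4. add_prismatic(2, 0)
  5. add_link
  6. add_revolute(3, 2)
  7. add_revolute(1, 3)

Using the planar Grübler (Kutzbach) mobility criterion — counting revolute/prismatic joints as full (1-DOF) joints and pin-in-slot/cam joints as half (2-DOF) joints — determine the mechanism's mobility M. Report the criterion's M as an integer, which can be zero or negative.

M = 2

L=1 J1=0 J2=0
add link → L=2 J1=0 J2=0
PS@0,1 dof=2 J2 → L=2 J1=0 J2=1
add link → L=3 J1=0 J2=1
P@2,0 dof=1 J1 → L=3 J1=1 J2=1
add link → L=4 J1=1 J2=1
R@3,2 dof=1 J1 → L=4 J1=2 J2=1
R@1,3 dof=1 J1 → L=4 J1=3 J2=1
M=3(L−1)−2J1−J2=3·3−2·3−1=2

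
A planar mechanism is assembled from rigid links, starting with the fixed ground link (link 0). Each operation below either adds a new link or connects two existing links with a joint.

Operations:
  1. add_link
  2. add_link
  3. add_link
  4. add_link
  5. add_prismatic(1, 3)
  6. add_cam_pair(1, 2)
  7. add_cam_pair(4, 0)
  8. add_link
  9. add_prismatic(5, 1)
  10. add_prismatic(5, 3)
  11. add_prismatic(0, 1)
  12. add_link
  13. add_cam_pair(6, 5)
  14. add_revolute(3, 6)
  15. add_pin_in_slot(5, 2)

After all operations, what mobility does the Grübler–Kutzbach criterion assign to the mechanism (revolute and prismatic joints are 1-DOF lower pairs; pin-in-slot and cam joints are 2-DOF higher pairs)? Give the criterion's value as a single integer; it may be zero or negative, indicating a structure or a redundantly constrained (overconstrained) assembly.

(L,J1,J2)=(1,0,0); link0 fixed
link1: (2,0,0)
link2: (3,0,0)
link3: (4,0,0)
link4: (5,0,0)
P 1-3 [J1]: (5,1,0)
C 1-2 [J2]: (5,1,1)
C 4-0 [J2]: (5,1,2)
link5: (6,1,2)
P 5-1 [J1]: (6,2,2)
P 5-3 [J1]: (6,3,2)
P 0-1 [J1]: (6,4,2)
link6: (7,4,2)
C 6-5 [J2]: (7,4,3)
R 3-6 [J1]: (7,5,3)
PS 5-2 [J2]: (7,5,4)
Grübler: 3·6 − 2·5 − 4 = 4

M = 4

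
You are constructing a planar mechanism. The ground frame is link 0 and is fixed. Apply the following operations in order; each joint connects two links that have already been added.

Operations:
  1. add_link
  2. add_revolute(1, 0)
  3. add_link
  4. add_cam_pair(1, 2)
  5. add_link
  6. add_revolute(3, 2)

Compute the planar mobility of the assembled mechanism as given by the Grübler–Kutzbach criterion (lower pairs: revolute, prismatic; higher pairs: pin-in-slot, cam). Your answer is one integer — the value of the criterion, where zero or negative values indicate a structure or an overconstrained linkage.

link 0 = ground. State L|J1|J2 = 1|0|0
+link1  2|0|0
R(1,0) f=1→J1  2|1|0
+link2  3|1|0
C(1,2) f=2→J2  3|1|1
+link3  4|1|1
R(3,2) f=1→J1  4|2|1
M = 3(4−1)−2·2−1 = 9−4−1 = 4

M = 4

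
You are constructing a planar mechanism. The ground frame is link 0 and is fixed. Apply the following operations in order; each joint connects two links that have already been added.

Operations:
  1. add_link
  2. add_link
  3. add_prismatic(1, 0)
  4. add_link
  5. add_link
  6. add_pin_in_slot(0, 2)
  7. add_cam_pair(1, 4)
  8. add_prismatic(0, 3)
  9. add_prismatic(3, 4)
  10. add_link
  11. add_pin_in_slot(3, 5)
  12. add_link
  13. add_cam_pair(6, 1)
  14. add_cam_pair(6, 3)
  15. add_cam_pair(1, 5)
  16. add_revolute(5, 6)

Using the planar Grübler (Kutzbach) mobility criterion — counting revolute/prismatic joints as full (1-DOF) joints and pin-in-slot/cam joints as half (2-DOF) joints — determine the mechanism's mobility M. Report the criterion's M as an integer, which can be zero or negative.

M = 4

L=1 J1=0 J2=0
add link → L=2 J1=0 J2=0
add link → L=3 J1=0 J2=0
P@1,0 dof=1 J1 → L=3 J1=1 J2=0
add link → L=4 J1=1 J2=0
add link → L=5 J1=1 J2=0
PS@0,2 dof=2 J2 → L=5 J1=1 J2=1
C@1,4 dof=2 J2 → L=5 J1=1 J2=2
P@0,3 dof=1 J1 → L=5 J1=2 J2=2
P@3,4 dof=1 J1 → L=5 J1=3 J2=2
add link → L=6 J1=3 J2=2
PS@3,5 dof=2 J2 → L=6 J1=3 J2=3
add link → L=7 J1=3 J2=3
C@6,1 dof=2 J2 → L=7 J1=3 J2=4
C@6,3 dof=2 J2 → L=7 J1=3 J2=5
C@1,5 dof=2 J2 → L=7 J1=3 J2=6
R@5,6 dof=1 J1 → L=7 J1=4 J2=6
M=3(L−1)−2J1−J2=3·6−2·4−6=4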